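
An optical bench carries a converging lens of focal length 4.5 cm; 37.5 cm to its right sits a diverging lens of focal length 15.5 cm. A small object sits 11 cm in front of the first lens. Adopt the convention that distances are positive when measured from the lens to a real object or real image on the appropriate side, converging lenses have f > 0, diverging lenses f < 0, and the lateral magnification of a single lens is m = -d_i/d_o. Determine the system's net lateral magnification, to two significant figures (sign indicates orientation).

-0.24

Lens 1: 1/d_i1 = 1/f_1 - 1/d_o1 = 1/4.5 - 1/11 = 0.13131 cm^-1, so d_i1 = 7.615 cm.
m_1 = -(7.615)/11 = -0.6923.
The intermediate image is 7.615 cm to the right of lens 1, so d_o2 = L - d_i1 = 37.5 - 7.615 = 29.885 cm.
Lens 2: 1/d_i2 = 1/f_2 - 1/d_o2 = 1/(-15.5) - 1/(29.885) = -0.09798 cm^-1, so d_i2 = -10.206 cm.
m_2 = -(-10.206)/(29.885) = 0.3415.
The system's lateral magnification is m_1 m_2 = (-0.6923)(0.3415) = -0.2364.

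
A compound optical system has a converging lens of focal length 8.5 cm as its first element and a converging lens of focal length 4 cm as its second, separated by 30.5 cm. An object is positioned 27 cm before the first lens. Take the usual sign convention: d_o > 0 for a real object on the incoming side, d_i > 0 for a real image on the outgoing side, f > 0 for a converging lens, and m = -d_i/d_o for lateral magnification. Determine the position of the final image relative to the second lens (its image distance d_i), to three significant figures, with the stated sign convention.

First lens: d_i1 = 1/(1/8.5 - 1/27) = 12.405 cm.
That image sits 18.095 cm in front of the second lens, so d_o2 = 18.095 cm.
Second lens: d_i2 = 1/(1/4 - 1/(18.095)) = 5.135 cm.

5.14 cm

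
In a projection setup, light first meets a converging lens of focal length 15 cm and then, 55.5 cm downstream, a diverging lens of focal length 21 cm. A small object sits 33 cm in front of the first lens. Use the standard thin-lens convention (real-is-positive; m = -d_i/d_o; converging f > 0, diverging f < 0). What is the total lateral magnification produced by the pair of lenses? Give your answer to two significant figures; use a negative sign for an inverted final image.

-0.36

First lens: d_i1 = 1/(1/15 - 1/33) = 27.500 cm.
m_1 = -(27.500)/33 = -0.8333.
That image sits 28.000 cm in front of the second lens, so d_o2 = 28.000 cm.
Second lens: d_i2 = 1/(1/(-21) - 1/(28.000)) = -12.000 cm.
m_2 = -(-12.000)/(28.000) = 0.4286.
Total m = m_1 x m_2 = (-0.8333)(0.4286) = -0.3571.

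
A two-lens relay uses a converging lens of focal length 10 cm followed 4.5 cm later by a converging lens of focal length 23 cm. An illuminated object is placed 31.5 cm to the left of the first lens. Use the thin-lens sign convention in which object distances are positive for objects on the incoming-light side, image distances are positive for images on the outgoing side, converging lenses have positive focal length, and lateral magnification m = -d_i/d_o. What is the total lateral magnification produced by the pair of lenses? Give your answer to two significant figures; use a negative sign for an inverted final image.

-0.32

First lens: d_i1 = 1/(1/10 - 1/31.5) = 14.651 cm.
m_1 = -(14.651)/31.5 = -0.4651.
Since 14.651 cm > 4.5 cm, the first image lies past the second lens and serves as a virtual object: d_o2 = L - d_i1 = -10.151 cm.
Second lens: d_i2 = 1/(1/23 - 1/(-10.151)) = 7.043 cm.
m_2 = -(7.043)/(-10.151) = 0.6938.
Total m = m_1 x m_2 = (-0.4651)(0.6938) = -0.3227.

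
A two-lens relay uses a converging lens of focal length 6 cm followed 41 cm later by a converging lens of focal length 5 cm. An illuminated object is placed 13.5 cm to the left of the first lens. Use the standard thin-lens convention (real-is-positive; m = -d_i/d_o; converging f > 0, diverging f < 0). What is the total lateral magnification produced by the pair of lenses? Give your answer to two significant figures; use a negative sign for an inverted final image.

Lens 1: 1/d_i1 = 1/f_1 - 1/d_o1 = 1/6 - 1/13.5 = 0.09259 cm^-1, so d_i1 = 10.800 cm.
m_1 = -(10.800)/13.5 = -0.8000.
That image sits 30.200 cm in front of the second lens, so d_o2 = 30.200 cm.
Lens 2: 1/d_i2 = 1/f_2 - 1/d_o2 = 1/5 - 1/(30.200) = 0.16689 cm^-1, so d_i2 = 5.992 cm.
m_2 = -(5.992)/(30.200) = -0.1984.
Total m = m_1 x m_2 = (-0.8000)(-0.1984) = 0.1587.

0.16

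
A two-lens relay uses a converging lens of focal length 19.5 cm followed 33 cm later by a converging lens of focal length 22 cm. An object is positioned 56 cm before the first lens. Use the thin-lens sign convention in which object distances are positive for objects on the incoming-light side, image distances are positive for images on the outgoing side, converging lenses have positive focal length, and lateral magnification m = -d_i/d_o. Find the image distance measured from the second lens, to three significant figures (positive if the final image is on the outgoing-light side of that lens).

-3.58 cm

First lens: d_i1 = 1/(1/19.5 - 1/56) = 29.918 cm.
Object distance for lens 2: d_o2 = 33 - 29.918 = 3.082 cm.
Second lens: d_i2 = 1/(1/22 - 1/(3.082)) = -3.584 cm.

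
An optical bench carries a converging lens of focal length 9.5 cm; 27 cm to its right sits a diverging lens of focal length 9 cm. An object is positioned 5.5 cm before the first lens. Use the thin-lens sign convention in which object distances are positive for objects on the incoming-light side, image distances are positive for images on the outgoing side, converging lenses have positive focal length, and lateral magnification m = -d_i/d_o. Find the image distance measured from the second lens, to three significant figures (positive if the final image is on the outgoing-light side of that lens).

-7.35 cm

Applying the thin-lens equation to the first lens, 1/9.5 = 1/5.5 + 1/d_i1, which gives d_i1 = -13.062 cm.
The intermediate image is virtual, 13.062 cm to the left of lens 1, so d_o2 = L - d_i1 = 27 - (-13.062) = 40.062 cm.
Applying the thin-lens equation again with f_2 = -9 cm and d_o2 = 40.062 cm gives d_i2 = -7.349 cm.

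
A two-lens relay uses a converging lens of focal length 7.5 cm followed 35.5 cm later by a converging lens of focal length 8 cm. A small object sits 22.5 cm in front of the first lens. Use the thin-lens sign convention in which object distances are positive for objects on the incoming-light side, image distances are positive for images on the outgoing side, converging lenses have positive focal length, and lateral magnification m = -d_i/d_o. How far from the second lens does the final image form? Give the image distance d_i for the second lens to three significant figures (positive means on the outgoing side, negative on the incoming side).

Lens 1: 1/d_i1 = 1/f_1 - 1/d_o1 = 1/7.5 - 1/22.5 = 0.08889 cm^-1, so d_i1 = 11.250 cm.
Object distance for lens 2: d_o2 = 35.5 - 11.250 = 24.250 cm.
Lens 2: 1/d_i2 = 1/f_2 - 1/d_o2 = 1/8 - 1/(24.250) = 0.08376 cm^-1, so d_i2 = 11.938 cm.

11.9 cm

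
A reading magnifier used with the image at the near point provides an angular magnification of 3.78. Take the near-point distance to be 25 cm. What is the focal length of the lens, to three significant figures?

8.99 cm

For the image at the near point, M = 1 + D/f.
f = D/(M - 1) = 25/(3.78 - 1) = 8.993 cm.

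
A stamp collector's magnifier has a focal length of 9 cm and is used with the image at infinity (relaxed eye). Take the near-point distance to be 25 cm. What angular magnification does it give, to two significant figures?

M = D/f = 25/9 = 2.778.

2.8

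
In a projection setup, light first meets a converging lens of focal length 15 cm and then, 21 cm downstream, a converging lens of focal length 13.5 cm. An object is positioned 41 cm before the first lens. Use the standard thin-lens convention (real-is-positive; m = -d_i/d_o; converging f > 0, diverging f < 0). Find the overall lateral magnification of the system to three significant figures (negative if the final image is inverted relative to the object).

Lens 1: 1/d_i1 = 1/f_1 - 1/d_o1 = 1/15 - 1/41 = 0.04228 cm^-1, so d_i1 = 23.654 cm.
m_1 = -(23.654)/41 = -0.5769.
This image would form 23.654 cm past lens 1, i.e. 2.654 cm beyond lens 2, so it is a virtual object for lens 2: d_o2 = 21 - 23.654 = -2.654 cm.
Lens 2: 1/d_i2 = 1/f_2 - 1/d_o2 = 1/13.5 - 1/(-2.654) = 0.45089 cm^-1, so d_i2 = 2.218 cm.
m_2 = -(2.218)/(-2.654) = 0.8357.
Total m = m_1 x m_2 = (-0.5769)(0.8357) = -0.4821.

-0.482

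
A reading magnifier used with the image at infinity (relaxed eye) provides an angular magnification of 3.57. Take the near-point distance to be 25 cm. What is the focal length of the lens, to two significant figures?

For the image at infinity, M = D/f.
f = D/M = 25/3.57 = 7.003 cm.

7.0 cm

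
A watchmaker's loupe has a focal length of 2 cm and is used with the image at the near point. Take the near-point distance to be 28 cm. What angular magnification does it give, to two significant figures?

M = 1 + D/f = 1 + 28/2 = 15.000.

15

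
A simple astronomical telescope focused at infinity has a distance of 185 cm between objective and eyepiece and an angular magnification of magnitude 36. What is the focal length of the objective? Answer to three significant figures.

In normal adjustment the tube length equals f_obj + f_eye and |M| = f_obj/f_eye.
So f_obj = 36 f_eye and 36 f_eye + f_eye = 185 cm, giving f_eye = 185/37 = 5.000 cm and f_obj = 180.000 cm.

180 cm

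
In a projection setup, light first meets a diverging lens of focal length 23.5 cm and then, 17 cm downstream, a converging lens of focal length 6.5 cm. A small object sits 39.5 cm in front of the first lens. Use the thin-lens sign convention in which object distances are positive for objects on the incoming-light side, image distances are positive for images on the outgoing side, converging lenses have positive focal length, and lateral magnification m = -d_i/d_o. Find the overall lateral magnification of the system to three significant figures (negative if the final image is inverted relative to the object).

-0.0961

Lens 1: 1/d_i1 = 1/f_1 - 1/d_o1 = 1/(-23.5) - 1/39.5 = -0.06787 cm^-1, so d_i1 = -14.734 cm.
m_1 = -(-14.734)/39.5 = 0.3730.
With d_i1 < 0 the first image is virtual and lies on the object side; the object distance for lens 2 is d_o2 = 17 - (-14.734) = 31.734 cm.
Lens 2: 1/d_i2 = 1/f_2 - 1/d_o2 = 1/6.5 - 1/(31.734) = 0.12233 cm^-1, so d_i2 = 8.174 cm.
m_2 = -(8.174)/(31.734) = -0.2576.
The system's lateral magnification is m_1 m_2 = (0.3730)(-0.2576) = -0.0961.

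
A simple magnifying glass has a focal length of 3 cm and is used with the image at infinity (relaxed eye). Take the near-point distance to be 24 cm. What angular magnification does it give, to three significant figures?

8.00

M = D/f = 24/3 = 8.000.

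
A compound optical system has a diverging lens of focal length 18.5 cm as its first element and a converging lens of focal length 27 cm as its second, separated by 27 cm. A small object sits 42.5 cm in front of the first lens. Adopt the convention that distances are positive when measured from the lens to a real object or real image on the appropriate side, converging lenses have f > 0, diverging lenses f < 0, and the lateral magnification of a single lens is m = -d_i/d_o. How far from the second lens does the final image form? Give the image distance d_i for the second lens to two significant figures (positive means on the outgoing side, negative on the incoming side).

First lens: d_i1 = 1/(1/(-18.5) - 1/42.5) = -12.889 cm.
The intermediate image is virtual, 12.889 cm to the left of lens 1, so d_o2 = L - d_i1 = 27 - (-12.889) = 39.889 cm.
Second lens: d_i2 = 1/(1/27 - 1/(39.889)) = 83.558 cm.

84 cm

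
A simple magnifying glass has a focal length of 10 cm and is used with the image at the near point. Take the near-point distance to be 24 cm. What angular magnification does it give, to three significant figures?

M = 1 + D/f = 1 + 24/10 = 3.400.

3.40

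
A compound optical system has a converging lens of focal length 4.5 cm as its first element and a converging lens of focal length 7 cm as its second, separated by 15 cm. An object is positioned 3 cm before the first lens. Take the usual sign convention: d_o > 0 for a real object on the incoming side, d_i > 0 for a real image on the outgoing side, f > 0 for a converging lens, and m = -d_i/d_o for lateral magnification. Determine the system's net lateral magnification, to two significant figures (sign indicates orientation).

-1.2

Lens 1: 1/d_i1 = 1/f_1 - 1/d_o1 = 1/4.5 - 1/3 = -0.11111 cm^-1, so d_i1 = -9.000 cm.
m_1 = -(-9.000)/3 = 3.0000.
The intermediate image is virtual, 9.000 cm to the left of lens 1, so d_o2 = L - d_i1 = 15 - (-9.000) = 24.000 cm.
Lens 2: 1/d_i2 = 1/f_2 - 1/d_o2 = 1/7 - 1/(24.000) = 0.10119 cm^-1, so d_i2 = 9.882 cm.
m_2 = -(9.882)/(24.000) = -0.4118.
The system's lateral magnification is m_1 m_2 = (3.0000)(-0.4118) = -1.2353.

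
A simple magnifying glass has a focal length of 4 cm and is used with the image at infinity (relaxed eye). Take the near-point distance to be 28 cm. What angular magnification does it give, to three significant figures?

7.00

M = D/f = 28/4 = 7.000.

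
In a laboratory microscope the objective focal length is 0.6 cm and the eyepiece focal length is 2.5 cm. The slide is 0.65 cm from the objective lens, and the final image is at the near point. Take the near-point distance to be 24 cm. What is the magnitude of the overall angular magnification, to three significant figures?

127

Objective: 1/d_i = 1/f_obj - 1/d_o = 1/0.6 - 1/0.65 = 0.12821 cm^-1, so d_i = 7.800 cm.
m_obj = -d_i/d_o = -7.800/0.65 = -12.000.
Eyepiece angular magnification (image at near point): M_eye = 1 + D/f_e = 1 + 24/2.5 = 10.600.
Overall M = m_obj x M_eye = (-12.000)(10.600) = -127.20.
|M| = 127.20.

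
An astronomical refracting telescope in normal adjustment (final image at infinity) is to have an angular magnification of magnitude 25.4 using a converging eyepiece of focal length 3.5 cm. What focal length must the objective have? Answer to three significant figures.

88.9 cm

|M| = f_obj/|f_eye|, so f_obj = |M| x |f_eye| = 25.4 x 3.5 = 88.900 cm.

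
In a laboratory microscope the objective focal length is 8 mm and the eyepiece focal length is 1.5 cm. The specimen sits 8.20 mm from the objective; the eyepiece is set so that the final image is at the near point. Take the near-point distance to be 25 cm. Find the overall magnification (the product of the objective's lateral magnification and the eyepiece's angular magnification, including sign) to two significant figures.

-710

Convert to cm: f_obj = 8 mm = 0.8 cm; d_o = 8.20 mm = 0.82 cm.
Objective: 1/d_i = 1/f_obj - 1/d_o = 1/0.8 - 1/0.82 = 0.03049 cm^-1, so d_i = 32.800 cm.
m_obj = -d_i/d_o = -32.800/0.82 = -40.000.
Eyepiece angular magnification (image at near point): M_eye = 1 + D/f_e = 1 + 25/1.5 = 17.667.
Overall M = m_obj x M_eye = (-40.000)(17.667) = -706.67.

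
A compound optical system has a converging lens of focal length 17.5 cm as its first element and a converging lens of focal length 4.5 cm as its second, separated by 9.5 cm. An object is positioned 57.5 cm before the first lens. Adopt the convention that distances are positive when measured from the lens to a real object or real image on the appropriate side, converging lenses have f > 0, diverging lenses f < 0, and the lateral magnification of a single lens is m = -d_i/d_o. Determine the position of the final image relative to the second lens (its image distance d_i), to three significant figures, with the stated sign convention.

Lens 1: 1/d_i1 = 1/f_1 - 1/d_o1 = 1/17.5 - 1/57.5 = 0.03975 cm^-1, so d_i1 = 25.156 cm.
Since 25.156 cm > 9.5 cm, the first image lies past the second lens and serves as a virtual object: d_o2 = L - d_i1 = -15.656 cm.
Lens 2: 1/d_i2 = 1/f_2 - 1/d_o2 = 1/4.5 - 1/(-15.656) = 0.28609 cm^-1, so d_i2 = 3.495 cm.

3.50 cm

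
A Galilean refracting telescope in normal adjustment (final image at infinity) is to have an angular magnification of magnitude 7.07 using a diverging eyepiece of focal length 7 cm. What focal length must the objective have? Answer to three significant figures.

49.5 cm

|M| = f_obj/|f_eye|, so f_obj = |M| x |f_eye| = 7.07 x 7 = 49.490 cm.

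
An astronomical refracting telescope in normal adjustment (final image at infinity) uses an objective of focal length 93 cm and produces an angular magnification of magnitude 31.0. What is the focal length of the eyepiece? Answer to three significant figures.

|M| = f_obj/f_eye, so f_eye = f_obj/|M| = 93/31.0 = 3.000 cm.

3.00 cm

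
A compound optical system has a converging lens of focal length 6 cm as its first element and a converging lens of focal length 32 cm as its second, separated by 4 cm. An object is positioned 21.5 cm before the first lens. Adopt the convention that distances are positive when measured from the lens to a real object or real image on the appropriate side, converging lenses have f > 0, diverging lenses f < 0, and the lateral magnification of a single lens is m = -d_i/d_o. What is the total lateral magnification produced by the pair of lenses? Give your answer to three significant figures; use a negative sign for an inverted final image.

Lens 1: 1/d_i1 = 1/f_1 - 1/d_o1 = 1/6 - 1/21.5 = 0.12016 cm^-1, so d_i1 = 8.323 cm.
m_1 = -(8.323)/21.5 = -0.3871.
Since 8.323 cm > 4 cm, the first image lies past the second lens and serves as a virtual object: d_o2 = L - d_i1 = -4.323 cm.
Lens 2: 1/d_i2 = 1/f_2 - 1/d_o2 = 1/32 - 1/(-4.323) = 0.26259 cm^-1, so d_i2 = 3.808 cm.
m_2 = -(3.808)/(-4.323) = 0.8810.
Total m = m_1 x m_2 = (-0.3871)(0.8810) = -0.3410.

-0.341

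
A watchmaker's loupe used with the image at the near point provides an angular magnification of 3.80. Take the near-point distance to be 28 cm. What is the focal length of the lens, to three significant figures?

10.0 cm

For the image at the near point, M = 1 + D/f.
f = D/(M - 1) = 28/(3.8 - 1) = 10.000 cm.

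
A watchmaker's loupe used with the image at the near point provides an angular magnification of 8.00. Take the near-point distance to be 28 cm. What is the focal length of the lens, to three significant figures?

For the image at the near point, M = 1 + D/f.
f = D/(M - 1) = 28/(8.0 - 1) = 4.000 cm.

4.00 cm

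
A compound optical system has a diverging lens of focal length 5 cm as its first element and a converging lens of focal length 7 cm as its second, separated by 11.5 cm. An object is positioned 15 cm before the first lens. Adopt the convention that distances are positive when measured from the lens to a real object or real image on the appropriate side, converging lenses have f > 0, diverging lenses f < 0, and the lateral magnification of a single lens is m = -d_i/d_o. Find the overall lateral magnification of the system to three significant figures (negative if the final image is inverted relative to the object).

-0.212

Applying the thin-lens equation to the first lens, 1/(-5) = 1/15 + 1/d_i1, which gives d_i1 = -3.750 cm.
Its lateral magnification is m_1 = -d_i1/d_o1 = -(-3.750)/15 = 0.2500.
With d_i1 < 0 the first image is virtual and lies on the object side; the object distance for lens 2 is d_o2 = 11.5 - (-3.750) = 15.250 cm.
Applying the thin-lens equation again with f_2 = 7 cm and d_o2 = 15.250 cm gives d_i2 = 12.939 cm.
m_2 = -(12.939)/(15.250) = -0.8485.
The system's lateral magnification is m_1 m_2 = (0.2500)(-0.8485) = -0.2121.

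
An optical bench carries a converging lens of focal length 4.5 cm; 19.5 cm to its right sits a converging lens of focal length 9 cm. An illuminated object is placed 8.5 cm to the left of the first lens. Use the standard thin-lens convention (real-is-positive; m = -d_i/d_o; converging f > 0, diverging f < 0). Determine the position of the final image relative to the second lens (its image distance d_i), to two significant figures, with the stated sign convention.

95 cm

Applying the thin-lens equation to the first lens, 1/4.5 = 1/8.5 + 1/d_i1, which gives d_i1 = 9.563 cm.
The intermediate image is 9.563 cm to the right of lens 1, so d_o2 = L - d_i1 = 19.5 - 9.563 = 9.937 cm.
Applying the thin-lens equation again with f_2 = 9 cm and d_o2 = 9.937 cm gives d_i2 = 95.400 cm.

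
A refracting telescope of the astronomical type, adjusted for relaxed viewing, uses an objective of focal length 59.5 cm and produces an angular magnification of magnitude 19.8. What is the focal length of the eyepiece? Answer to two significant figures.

3.0 cm

|M| = f_obj/f_eye, so f_eye = f_obj/|M| = 59.5/19.8 = 3.005 cm.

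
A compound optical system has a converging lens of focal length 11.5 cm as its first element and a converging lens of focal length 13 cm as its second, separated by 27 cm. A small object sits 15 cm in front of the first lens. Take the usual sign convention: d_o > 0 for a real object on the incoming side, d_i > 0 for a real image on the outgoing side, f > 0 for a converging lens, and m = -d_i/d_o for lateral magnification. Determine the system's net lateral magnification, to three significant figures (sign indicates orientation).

-1.21

Applying the thin-lens equation to the first lens, 1/11.5 = 1/15 + 1/d_i1, which gives d_i1 = 49.286 cm.
Its lateral magnification is m_1 = -d_i1/d_o1 = -(49.286)/15 = -3.2857.
This image would form 49.286 cm past lens 1, i.e. 22.286 cm beyond lens 2, so it is a virtual object for lens 2: d_o2 = 27 - 49.286 = -22.286 cm.
Applying the thin-lens equation again with f_2 = 13 cm and d_o2 = -22.286 cm gives d_i2 = 8.211 cm.
m_2 = -(8.211)/(-22.286) = 0.3684.
Total m = m_1 x m_2 = (-3.2857)(0.3684) = -1.2105.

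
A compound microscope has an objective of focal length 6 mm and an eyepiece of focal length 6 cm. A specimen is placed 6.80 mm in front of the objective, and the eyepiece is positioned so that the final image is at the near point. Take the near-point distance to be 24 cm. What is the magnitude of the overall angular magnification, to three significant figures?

37.5

Convert to cm: f_obj = 6 mm = 0.6 cm; d_o = 6.80 mm = 0.68 cm.
Objective: 1/d_i = 1/f_obj - 1/d_o = 1/0.6 - 1/0.68 = 0.19608 cm^-1, so d_i = 5.100 cm.
m_obj = -d_i/d_o = -5.100/0.68 = -7.500.
Eyepiece angular magnification (image at near point): M_eye = 1 + D/f_e = 1 + 24/6 = 5.000.
Overall M = m_obj x M_eye = (-7.500)(5.000) = -37.50.
|M| = 37.50.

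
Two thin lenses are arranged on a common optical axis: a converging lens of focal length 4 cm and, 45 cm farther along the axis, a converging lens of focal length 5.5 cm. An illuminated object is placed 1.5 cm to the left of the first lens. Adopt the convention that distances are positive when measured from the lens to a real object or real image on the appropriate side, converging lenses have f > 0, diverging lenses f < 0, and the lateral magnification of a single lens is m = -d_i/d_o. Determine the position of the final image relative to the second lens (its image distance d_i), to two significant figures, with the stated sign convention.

First lens: d_i1 = 1/(1/4 - 1/1.5) = -2.400 cm.
With d_i1 < 0 the first image is virtual and lies on the object side; the object distance for lens 2 is d_o2 = 45 - (-2.400) = 47.400 cm.
Second lens: d_i2 = 1/(1/5.5 - 1/(47.400)) = 6.222 cm.

6.2 cm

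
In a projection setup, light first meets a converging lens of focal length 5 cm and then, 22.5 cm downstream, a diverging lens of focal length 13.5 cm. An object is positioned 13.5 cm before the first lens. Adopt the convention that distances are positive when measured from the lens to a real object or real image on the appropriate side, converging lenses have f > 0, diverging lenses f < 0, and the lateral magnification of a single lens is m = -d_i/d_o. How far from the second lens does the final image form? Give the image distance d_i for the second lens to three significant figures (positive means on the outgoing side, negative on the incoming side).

-7.00 cm

Lens 1: 1/d_i1 = 1/f_1 - 1/d_o1 = 1/5 - 1/13.5 = 0.12593 cm^-1, so d_i1 = 7.941 cm.
That image sits 14.559 cm in front of the second lens, so d_o2 = 14.559 cm.
Lens 2: 1/d_i2 = 1/f_2 - 1/d_o2 = 1/(-13.5) - 1/(14.559) = -0.14276 cm^-1, so d_i2 = -7.005 cm.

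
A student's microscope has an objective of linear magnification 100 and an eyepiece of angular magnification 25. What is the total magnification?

The overall magnification of a compound microscope is the product of the objective and eyepiece magnifications:
M = M_obj x M_eye = 100 x 25 = 2500.

2500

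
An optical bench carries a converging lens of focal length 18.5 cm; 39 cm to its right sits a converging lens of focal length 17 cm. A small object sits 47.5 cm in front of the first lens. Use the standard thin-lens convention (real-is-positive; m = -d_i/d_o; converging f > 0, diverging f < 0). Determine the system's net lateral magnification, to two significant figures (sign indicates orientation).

Lens 1: 1/d_i1 = 1/f_1 - 1/d_o1 = 1/18.5 - 1/47.5 = 0.03300 cm^-1, so d_i1 = 30.302 cm.
m_1 = -(30.302)/47.5 = -0.6379.
That image sits 8.698 cm in front of the second lens, so d_o2 = 8.698 cm.
Lens 2: 1/d_i2 = 1/f_2 - 1/d_o2 = 1/17 - 1/(8.698) = -0.05614 cm^-1, so d_i2 = -17.812 cm.
m_2 = -(-17.812)/(8.698) = 2.0478.
The system's lateral magnification is m_1 m_2 = (-0.6379)(2.0478) = -1.3063.

-1.3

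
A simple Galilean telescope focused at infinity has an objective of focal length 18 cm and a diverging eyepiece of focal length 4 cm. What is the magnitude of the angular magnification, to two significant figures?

|M| = f_obj/|f_eye| = 18/4 = 4.500.

4.5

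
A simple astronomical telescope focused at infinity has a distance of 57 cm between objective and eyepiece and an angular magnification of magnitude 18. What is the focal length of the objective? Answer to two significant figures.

In normal adjustment the tube length equals f_obj + f_eye and |M| = f_obj/f_eye.
So f_obj = 18 f_eye and 18 f_eye + f_eye = 57 cm, giving f_eye = 57/19 = 3.000 cm and f_obj = 54.000 cm.

54 cm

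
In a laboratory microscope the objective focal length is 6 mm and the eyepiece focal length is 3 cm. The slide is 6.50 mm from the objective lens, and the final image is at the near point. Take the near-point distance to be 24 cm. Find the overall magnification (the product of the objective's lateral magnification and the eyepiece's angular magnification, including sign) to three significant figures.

-108

Convert to cm: f_obj = 6 mm = 0.6 cm; d_o = 6.50 mm = 0.65 cm.
Objective: 1/d_i = 1/f_obj - 1/d_o = 1/0.6 - 1/0.65 = 0.12821 cm^-1, so d_i = 7.800 cm.
m_obj = -d_i/d_o = -7.800/0.65 = -12.000.
Eyepiece angular magnification (image at near point): M_eye = 1 + D/f_e = 1 + 24/3 = 9.000.
Overall M = m_obj x M_eye = (-12.000)(9.000) = -108.00.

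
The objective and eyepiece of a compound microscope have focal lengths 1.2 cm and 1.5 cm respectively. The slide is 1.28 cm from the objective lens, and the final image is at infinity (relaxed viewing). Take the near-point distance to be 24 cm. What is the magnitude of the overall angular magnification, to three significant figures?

Objective: 1/d_i = 1/f_obj - 1/d_o = 1/1.2 - 1/1.28 = 0.05208 cm^-1, so d_i = 19.200 cm.
m_obj = -d_i/d_o = -19.200/1.28 = -15.000.
Eyepiece angular magnification (image at infinity): M_eye = D/f_e = 24/1.5 = 16.000.
Overall M = m_obj x M_eye = (-15.000)(16.000) = -240.00.
|M| = 240.00.

240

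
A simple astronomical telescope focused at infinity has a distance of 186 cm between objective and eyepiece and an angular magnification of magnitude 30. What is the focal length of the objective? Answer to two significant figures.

180 cm

In normal adjustment the tube length equals f_obj + f_eye and |M| = f_obj/f_eye.
So f_obj = 30 f_eye and 30 f_eye + f_eye = 186 cm, giving f_eye = 186/31 = 6.000 cm and f_obj = 180.000 cm.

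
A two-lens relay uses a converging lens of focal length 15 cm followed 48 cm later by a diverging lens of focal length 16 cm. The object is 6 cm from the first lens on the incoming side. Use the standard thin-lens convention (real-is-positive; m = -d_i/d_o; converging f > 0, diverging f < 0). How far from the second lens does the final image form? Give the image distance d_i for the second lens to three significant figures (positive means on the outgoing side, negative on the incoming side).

Lens 1: 1/d_i1 = 1/f_1 - 1/d_o1 = 1/15 - 1/6 = -0.10000 cm^-1, so d_i1 = -10.000 cm.
The intermediate image is virtual, 10.000 cm to the left of lens 1, so d_o2 = L - d_i1 = 48 - (-10.000) = 58.000 cm.
Lens 2: 1/d_i2 = 1/f_2 - 1/d_o2 = 1/(-16) - 1/(58.000) = -0.07974 cm^-1, so d_i2 = -12.541 cm.

-12.5 cm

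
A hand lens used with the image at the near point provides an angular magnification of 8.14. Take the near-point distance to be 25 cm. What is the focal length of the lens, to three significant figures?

3.50 cm

For the image at the near point, M = 1 + D/f.
f = D/(M - 1) = 25/(8.14 - 1) = 3.501 cm.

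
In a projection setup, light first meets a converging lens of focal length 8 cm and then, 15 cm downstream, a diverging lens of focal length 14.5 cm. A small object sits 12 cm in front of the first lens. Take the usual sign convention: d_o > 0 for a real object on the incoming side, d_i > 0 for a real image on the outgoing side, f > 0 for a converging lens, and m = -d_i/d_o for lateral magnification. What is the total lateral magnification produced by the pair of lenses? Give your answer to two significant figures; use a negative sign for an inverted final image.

Lens 1: 1/d_i1 = 1/f_1 - 1/d_o1 = 1/8 - 1/12 = 0.04167 cm^-1, so d_i1 = 24.000 cm.
m_1 = -(24.000)/12 = -2.0000.
This image would form 24.000 cm past lens 1, i.e. 9.000 cm beyond lens 2, so it is a virtual object for lens 2: d_o2 = 15 - 24.000 = -9.000 cm.
Lens 2: 1/d_i2 = 1/f_2 - 1/d_o2 = 1/(-14.5) - 1/(-9.000) = 0.04215 cm^-1, so d_i2 = 23.727 cm.
m_2 = -(23.727)/(-9.000) = 2.6364.
Overall magnification: m = m_1 m_2 = -5.2727.

-5.3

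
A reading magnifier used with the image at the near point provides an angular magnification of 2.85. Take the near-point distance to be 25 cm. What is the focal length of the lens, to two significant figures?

For the image at the near point, M = 1 + D/f.
f = D/(M - 1) = 25/(2.85 - 1) = 13.514 cm.

14 cm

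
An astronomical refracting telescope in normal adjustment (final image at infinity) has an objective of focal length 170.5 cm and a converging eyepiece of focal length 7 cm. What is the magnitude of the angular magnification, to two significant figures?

24

|M| = f_obj/|f_eye| = 170.5/7 = 24.357.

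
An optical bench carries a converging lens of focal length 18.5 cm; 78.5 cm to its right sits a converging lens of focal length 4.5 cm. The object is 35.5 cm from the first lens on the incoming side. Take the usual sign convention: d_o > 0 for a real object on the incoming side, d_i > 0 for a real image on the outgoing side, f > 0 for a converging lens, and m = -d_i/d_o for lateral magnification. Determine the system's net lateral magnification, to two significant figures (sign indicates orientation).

Lens 1: 1/d_i1 = 1/f_1 - 1/d_o1 = 1/18.5 - 1/35.5 = 0.02589 cm^-1, so d_i1 = 38.632 cm.
m_1 = -(38.632)/35.5 = -1.0882.
The intermediate image is 38.632 cm to the right of lens 1, so d_o2 = L - d_i1 = 78.5 - 38.632 = 39.868 cm.
Lens 2: 1/d_i2 = 1/f_2 - 1/d_o2 = 1/4.5 - 1/(39.868) = 0.19714 cm^-1, so d_i2 = 5.073 cm.
m_2 = -(5.073)/(39.868) = -0.1272.
Overall magnification: m = m_1 m_2 = 0.1385.

0.14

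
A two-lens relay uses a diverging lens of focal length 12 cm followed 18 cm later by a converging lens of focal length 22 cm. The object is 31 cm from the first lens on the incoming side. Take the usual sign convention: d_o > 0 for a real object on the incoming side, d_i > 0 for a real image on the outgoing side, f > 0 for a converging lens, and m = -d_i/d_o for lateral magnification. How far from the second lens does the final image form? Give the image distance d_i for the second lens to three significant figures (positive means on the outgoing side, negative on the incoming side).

126 cm

Applying the thin-lens equation to the first lens, 1/(-12) = 1/31 + 1/d_i1, which gives d_i1 = -8.651 cm.
The intermediate image is virtual, 8.651 cm to the left of lens 1, so d_o2 = L - d_i1 = 18 - (-8.651) = 26.651 cm.
Applying the thin-lens equation again with f_2 = 22 cm and d_o2 = 26.651 cm gives d_i2 = 126.060 cm.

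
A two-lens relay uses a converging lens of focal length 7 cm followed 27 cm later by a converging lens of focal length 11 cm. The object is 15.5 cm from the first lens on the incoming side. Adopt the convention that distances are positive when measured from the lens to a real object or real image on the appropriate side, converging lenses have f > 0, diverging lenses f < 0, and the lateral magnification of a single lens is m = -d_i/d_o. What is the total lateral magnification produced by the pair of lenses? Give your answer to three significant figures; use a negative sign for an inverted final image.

2.80

Lens 1: 1/d_i1 = 1/f_1 - 1/d_o1 = 1/7 - 1/15.5 = 0.07834 cm^-1, so d_i1 = 12.765 cm.
m_1 = -(12.765)/15.5 = -0.8235.
Object distance for lens 2: d_o2 = 27 - 12.765 = 14.235 cm.
Lens 2: 1/d_i2 = 1/f_2 - 1/d_o2 = 1/11 - 1/(14.235) = 0.02066 cm^-1, so d_i2 = 48.400 cm.
m_2 = -(48.400)/(14.235) = -3.4000.
The system's lateral magnification is m_1 m_2 = (-0.8235)(-3.4000) = 2.8000.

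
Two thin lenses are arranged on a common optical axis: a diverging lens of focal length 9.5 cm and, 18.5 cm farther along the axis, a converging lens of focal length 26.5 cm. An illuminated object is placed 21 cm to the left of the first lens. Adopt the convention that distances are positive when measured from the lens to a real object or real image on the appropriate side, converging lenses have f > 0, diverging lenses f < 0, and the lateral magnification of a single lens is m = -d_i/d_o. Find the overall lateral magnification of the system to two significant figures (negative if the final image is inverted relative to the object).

5.7

Lens 1: 1/d_i1 = 1/f_1 - 1/d_o1 = 1/(-9.5) - 1/21 = -0.15288 cm^-1, so d_i1 = -6.541 cm.
m_1 = -(-6.541)/21 = 0.3115.
With d_i1 < 0 the first image is virtual and lies on the object side; the object distance for lens 2 is d_o2 = 18.5 - (-6.541) = 25.041 cm.
Lens 2: 1/d_i2 = 1/f_2 - 1/d_o2 = 1/26.5 - 1/(25.041) = -0.00220 cm^-1, so d_i2 = -454.817 cm.
m_2 = -(-454.817)/(25.041) = 18.1629.
Total m = m_1 x m_2 = (0.3115)(18.1629) = 5.6573.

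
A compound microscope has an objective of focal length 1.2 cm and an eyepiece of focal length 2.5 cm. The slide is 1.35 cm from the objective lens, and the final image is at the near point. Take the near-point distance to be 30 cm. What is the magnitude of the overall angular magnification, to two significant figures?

Objective: 1/d_i = 1/f_obj - 1/d_o = 1/1.2 - 1/1.35 = 0.09259 cm^-1, so d_i = 10.800 cm.
m_obj = -d_i/d_o = -10.800/1.35 = -8.000.
Eyepiece angular magnification (image at near point): M_eye = 1 + D/f_e = 1 + 30/2.5 = 13.000.
Overall M = m_obj x M_eye = (-8.000)(13.000) = -104.00.
|M| = 104.00.

100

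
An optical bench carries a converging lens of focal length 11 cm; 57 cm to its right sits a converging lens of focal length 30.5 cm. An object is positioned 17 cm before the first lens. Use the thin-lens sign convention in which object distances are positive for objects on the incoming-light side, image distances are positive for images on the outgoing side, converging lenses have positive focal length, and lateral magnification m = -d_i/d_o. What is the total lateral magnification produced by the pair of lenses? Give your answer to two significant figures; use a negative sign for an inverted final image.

Lens 1: 1/d_i1 = 1/f_1 - 1/d_o1 = 1/11 - 1/17 = 0.03209 cm^-1, so d_i1 = 31.167 cm.
m_1 = -(31.167)/17 = -1.8333.
That image sits 25.833 cm in front of the second lens, so d_o2 = 25.833 cm.
Lens 2: 1/d_i2 = 1/f_2 - 1/d_o2 = 1/30.5 - 1/(25.833) = -0.00592 cm^-1, so d_i2 = -168.839 cm.
m_2 = -(-168.839)/(25.833) = 6.5357.
Overall magnification: m = m_1 m_2 = -11.9821.

-12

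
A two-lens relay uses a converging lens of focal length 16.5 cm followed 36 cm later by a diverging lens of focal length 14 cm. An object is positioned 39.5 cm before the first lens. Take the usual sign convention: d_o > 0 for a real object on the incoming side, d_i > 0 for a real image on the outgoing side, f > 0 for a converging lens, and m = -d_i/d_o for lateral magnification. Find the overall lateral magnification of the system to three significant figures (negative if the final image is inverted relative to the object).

Lens 1: 1/d_i1 = 1/f_1 - 1/d_o1 = 1/16.5 - 1/39.5 = 0.03529 cm^-1, so d_i1 = 28.337 cm.
m_1 = -(28.337)/39.5 = -0.7174.
Object distance for lens 2: d_o2 = 36 - 28.337 = 7.663 cm.
Lens 2: 1/d_i2 = 1/f_2 - 1/d_o2 = 1/(-14) - 1/(7.663) = -0.20193 cm^-1, so d_i2 = -4.952 cm.
m_2 = -(-4.952)/(7.663) = 0.6463.
The system's lateral magnification is m_1 m_2 = (-0.7174)(0.6463) = -0.4636.

-0.464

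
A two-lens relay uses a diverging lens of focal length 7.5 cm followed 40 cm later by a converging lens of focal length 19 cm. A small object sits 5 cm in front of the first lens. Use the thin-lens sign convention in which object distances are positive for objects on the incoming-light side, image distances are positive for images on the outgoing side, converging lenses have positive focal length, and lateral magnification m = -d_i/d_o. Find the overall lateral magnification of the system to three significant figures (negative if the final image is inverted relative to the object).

-0.475

Lens 1: 1/d_i1 = 1/f_1 - 1/d_o1 = 1/(-7.5) - 1/5 = -0.33333 cm^-1, so d_i1 = -3.000 cm.
m_1 = -(-3.000)/5 = 0.6000.
The intermediate image is virtual, 3.000 cm to the left of lens 1, so d_o2 = L - d_i1 = 40 - (-3.000) = 43.000 cm.
Lens 2: 1/d_i2 = 1/f_2 - 1/d_o2 = 1/19 - 1/(43.000) = 0.02938 cm^-1, so d_i2 = 34.042 cm.
m_2 = -(34.042)/(43.000) = -0.7917.
Total m = m_1 x m_2 = (0.6000)(-0.7917) = -0.4750.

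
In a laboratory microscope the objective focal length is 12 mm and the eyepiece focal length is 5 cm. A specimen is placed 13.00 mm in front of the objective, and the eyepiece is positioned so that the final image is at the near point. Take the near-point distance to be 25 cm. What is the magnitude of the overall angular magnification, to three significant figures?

Convert to cm: f_obj = 12 mm = 1.2 cm; d_o = 13.00 mm = 1.30 cm.
Objective: 1/d_i = 1/f_obj - 1/d_o = 1/1.2 - 1/1.30 = 0.06410 cm^-1, so d_i = 15.600 cm.
m_obj = -d_i/d_o = -15.600/1.30 = -12.000.
Eyepiece angular magnification (image at near point): M_eye = 1 + D/f_e = 1 + 25/5 = 6.000.
Overall M = m_obj x M_eye = (-12.000)(6.000) = -72.00.
|M| = 72.00.

72.0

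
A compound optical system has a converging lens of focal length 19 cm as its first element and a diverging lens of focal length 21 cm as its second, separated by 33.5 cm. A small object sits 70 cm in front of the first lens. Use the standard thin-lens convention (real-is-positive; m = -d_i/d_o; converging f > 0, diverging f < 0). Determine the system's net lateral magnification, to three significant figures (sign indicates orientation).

First lens: d_i1 = 1/(1/19 - 1/70) = 26.078 cm.
m_1 = -(26.078)/70 = -0.3725.
Object distance for lens 2: d_o2 = 33.5 - 26.078 = 7.422 cm.
Second lens: d_i2 = 1/(1/(-21) - 1/(7.422)) = -5.484 cm.
m_2 = -(-5.484)/(7.422) = 0.7389.
The system's lateral magnification is m_1 m_2 = (-0.3725)(0.7389) = -0.2753.

-0.275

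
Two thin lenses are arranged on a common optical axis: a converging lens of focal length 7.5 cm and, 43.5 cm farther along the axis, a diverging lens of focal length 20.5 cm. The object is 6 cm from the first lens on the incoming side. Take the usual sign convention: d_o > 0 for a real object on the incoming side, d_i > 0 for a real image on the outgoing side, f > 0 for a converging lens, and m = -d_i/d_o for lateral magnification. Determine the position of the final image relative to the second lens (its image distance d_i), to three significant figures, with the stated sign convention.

-16.0 cm

Lens 1: 1/d_i1 = 1/f_1 - 1/d_o1 = 1/7.5 - 1/6 = -0.03333 cm^-1, so d_i1 = -30.000 cm.
The intermediate image is virtual, 30.000 cm to the left of lens 1, so d_o2 = L - d_i1 = 43.5 - (-30.000) = 73.500 cm.
Lens 2: 1/d_i2 = 1/f_2 - 1/d_o2 = 1/(-20.5) - 1/(73.500) = -0.06239 cm^-1, so d_i2 = -16.029 cm.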